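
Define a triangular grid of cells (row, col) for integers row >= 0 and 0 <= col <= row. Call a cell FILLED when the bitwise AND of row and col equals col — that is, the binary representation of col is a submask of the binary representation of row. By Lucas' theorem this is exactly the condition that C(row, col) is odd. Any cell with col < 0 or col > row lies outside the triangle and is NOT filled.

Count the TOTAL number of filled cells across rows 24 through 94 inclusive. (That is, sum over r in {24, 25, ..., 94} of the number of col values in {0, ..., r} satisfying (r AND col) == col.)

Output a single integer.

r24=11000 pc2: +4 =4
r25=11001 pc3: +8 =12
r26=11010 pc3: +8 =20
r27=11011 pc4: +16 =36
r28=11100 pc3: +8 =44
r29=11101 pc4: +16 =60
r30=11110 pc4: +16 =76
r31=11111 pc5: +32 =108
r32=100000 pc1: +2 =110
r33=100001 pc2: +4 =114
r34=100010 pc2: +4 =118
r35=100011 pc3: +8 =126
r36=100100 pc2: +4 =130
r37=100101 pc3: +8 =138
r38=100110 pc3: +8 =146
r39=100111 pc4: +16 =162
r40=101000 pc2: +4 =166
r41=101001 pc3: +8 =174
r42=101010 pc3: +8 =182
r43=101011 pc4: +16 =198
r44=101100 pc3: +8 =206
r45=101101 pc4: +16 =222
r46=101110 pc4: +16 =238
r47=101111 pc5: +32 =270
r48=110000 pc2: +4 =274
r49=110001 pc3: +8 =282
r50=110010 pc3: +8 =290
r51=110011 pc4: +16 =306
r52=110100 pc3: +8 =314
r53=110101 pc4: +16 =330
r54=110110 pc4: +16 =346
r55=110111 pc5: +32 =378
r56=111000 pc3: +8 =386
r57=111001 pc4: +16 =402
r58=111010 pc4: +16 =418
r59=111011 pc5: +32 =450
r60=111100 pc4: +16 =466
r61=111101 pc5: +32 =498
r62=111110 pc5: +32 =530
r63=111111 pc6: +64 =594
r64=1000000 pc1: +2 =596
r65=1000001 pc2: +4 =600
r66=1000010 pc2: +4 =604
r67=1000011 pc3: +8 =612
r68=1000100 pc2: +4 =616
r69=1000101 pc3: +8 =624
r70=1000110 pc3: +8 =632
r71=1000111 pc4: +16 =648
r72=1001000 pc2: +4 =652
r73=1001001 pc3: +8 =660
r74=1001010 pc3: +8 =668
r75=1001011 pc4: +16 =684
r76=1001100 pc3: +8 =692
r77=1001101 pc4: +16 =708
r78=1001110 pc4: +16 =724
r79=1001111 pc5: +32 =756
r80=1010000 pc2: +4 =760
r81=1010001 pc3: +8 =768
r82=1010010 pc3: +8 =776
r83=1010011 pc4: +16 =792
r84=1010100 pc3: +8 =800
r85=1010101 pc4: +16 =816
r86=1010110 pc4: +16 =832
r87=1010111 pc5: +32 =864
r88=1011000 pc3: +8 =872
r89=1011001 pc4: +16 =888
r90=1011010 pc4: +16 =904
r91=1011011 pc5: +32 =936
r92=1011100 pc4: +16 =952
r93=1011101 pc5: +32 =984
r94=1011110 pc5: +32 =1016

Answer: 1016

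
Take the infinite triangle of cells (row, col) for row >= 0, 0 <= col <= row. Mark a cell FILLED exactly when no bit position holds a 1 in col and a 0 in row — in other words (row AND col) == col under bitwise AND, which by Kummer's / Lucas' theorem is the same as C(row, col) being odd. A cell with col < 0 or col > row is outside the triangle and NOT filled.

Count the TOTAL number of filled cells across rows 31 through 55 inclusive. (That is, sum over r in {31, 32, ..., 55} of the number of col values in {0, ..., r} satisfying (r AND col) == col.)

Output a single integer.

Answer: 302

Derivation:
r31=11111 pc5: +32 =32
r32=100000 pc1: +2 =34
r33=100001 pc2: +4 =38
r34=100010 pc2: +4 =42
r35=100011 pc3: +8 =50
r36=100100 pc2: +4 =54
r37=100101 pc3: +8 =62
r38=100110 pc3: +8 =70
r39=100111 pc4: +16 =86
r40=101000 pc2: +4 =90
r41=101001 pc3: +8 =98
r42=101010 pc3: +8 =106
r43=101011 pc4: +16 =122
r44=101100 pc3: +8 =130
r45=101101 pc4: +16 =146
r46=101110 pc4: +16 =162
r47=101111 pc5: +32 =194
r48=110000 pc2: +4 =198
r49=110001 pc3: +8 =206
r50=110010 pc3: +8 =214
r51=110011 pc4: +16 =230
r52=110100 pc3: +8 =238
r53=110101 pc4: +16 =254
r54=110110 pc4: +16 =270
r55=110111 pc5: +32 =302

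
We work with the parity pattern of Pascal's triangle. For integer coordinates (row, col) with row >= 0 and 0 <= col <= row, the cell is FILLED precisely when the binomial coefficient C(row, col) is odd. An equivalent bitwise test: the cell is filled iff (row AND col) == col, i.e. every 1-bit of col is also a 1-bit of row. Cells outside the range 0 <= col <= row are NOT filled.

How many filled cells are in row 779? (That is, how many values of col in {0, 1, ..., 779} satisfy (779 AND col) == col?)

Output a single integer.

779 in binary = 1100001011
popcount(779) = number of 1-bits in 1100001011 = 5
A col c satisfies (779 AND c) == c iff every set bit of c is also set in 779; each of the 5 set bits of 779 can independently be on or off in c.
count = 2^5 = 32

Answer: 32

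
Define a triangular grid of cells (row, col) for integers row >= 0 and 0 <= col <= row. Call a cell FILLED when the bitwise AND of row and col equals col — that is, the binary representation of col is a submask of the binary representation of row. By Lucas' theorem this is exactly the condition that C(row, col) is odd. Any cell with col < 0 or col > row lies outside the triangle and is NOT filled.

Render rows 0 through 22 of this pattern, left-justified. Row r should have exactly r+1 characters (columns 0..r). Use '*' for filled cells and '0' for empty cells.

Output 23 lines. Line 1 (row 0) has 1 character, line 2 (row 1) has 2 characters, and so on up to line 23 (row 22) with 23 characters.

Answer: *
**
*0*
****
*000*
**00**
*0*0*0*
********
*0000000*
**000000**
*0*00000*0*
****0000****
*000*000*000*
**00**00**00**
*0*0*0*0*0*0*0*
****************
*000000000000000*
**00000000000000**
*0*0000000000000*0*
****000000000000****
*000*00000000000*000*
**00**0000000000**00**
*0*0*0*000000000*0*0*0*

Derivation:
r0=0: *
r1=1: **
r2=10: *0*
r3=11: ****
r4=100: *000*
r5=101: **00**
r6=110: *0*0*0*
r7=111: ********
r8=1000: *0000000*
r9=1001: **000000**
r10=1010: *0*00000*0*
r11=1011: ****0000****
r12=1100: *000*000*000*
r13=1101: **00**00**00**
r14=1110: *0*0*0*0*0*0*0*
r15=1111: ****************
r16=10000: *000000000000000*
r17=10001: **00000000000000**
r18=10010: *0*0000000000000*0*
r19=10011: ****000000000000****
r20=10100: *000*00000000000*000*
r21=10101: **00**0000000000**00**
r22=10110: *0*0*0*000000000*0*0*0*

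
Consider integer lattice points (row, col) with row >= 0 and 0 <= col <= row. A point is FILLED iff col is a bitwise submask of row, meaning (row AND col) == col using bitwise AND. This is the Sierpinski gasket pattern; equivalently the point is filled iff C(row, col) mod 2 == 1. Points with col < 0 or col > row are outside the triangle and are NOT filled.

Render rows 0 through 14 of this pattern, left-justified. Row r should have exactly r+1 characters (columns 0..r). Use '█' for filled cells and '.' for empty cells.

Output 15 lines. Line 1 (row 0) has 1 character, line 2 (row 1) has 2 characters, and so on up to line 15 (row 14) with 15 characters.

Answer: █
██
█.█
████
█...█
██..██
█.█.█.█
████████
█.......█
██......██
█.█.....█.█
████....████
█...█...█...█
██..██..██..██
█.█.█.█.█.█.█.█

Derivation:
r0=0: █
r1=1: ██
r2=10: █.█
r3=11: ████
r4=100: █...█
r5=101: ██..██
r6=110: █.█.█.█
r7=111: ████████
r8=1000: █.......█
r9=1001: ██......██
r10=1010: █.█.....█.█
r11=1011: ████....████
r12=1100: █...█...█...█
r13=1101: ██..██..██..██
r14=1110: █.█.█.█.█.█.█.█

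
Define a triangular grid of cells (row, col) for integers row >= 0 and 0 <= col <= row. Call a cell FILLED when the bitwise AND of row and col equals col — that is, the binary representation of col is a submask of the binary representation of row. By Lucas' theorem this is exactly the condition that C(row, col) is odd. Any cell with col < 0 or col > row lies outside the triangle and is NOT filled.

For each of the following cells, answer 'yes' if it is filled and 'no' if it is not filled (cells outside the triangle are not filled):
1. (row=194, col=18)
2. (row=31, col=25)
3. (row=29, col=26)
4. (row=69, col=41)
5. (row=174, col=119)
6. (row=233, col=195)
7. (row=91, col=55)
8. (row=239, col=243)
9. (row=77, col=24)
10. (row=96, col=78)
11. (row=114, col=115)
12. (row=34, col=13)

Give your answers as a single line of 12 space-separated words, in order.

Answer: no yes no no no no no no no no no no

Derivation:
(194,18): row=0b11000010, col=0b10010, row AND col = 0b10 = 2; 2 != 18 -> empty
(31,25): row=0b11111, col=0b11001, row AND col = 0b11001 = 25; 25 == 25 -> filled
(29,26): row=0b11101, col=0b11010, row AND col = 0b11000 = 24; 24 != 26 -> empty
(69,41): row=0b1000101, col=0b101001, row AND col = 0b1 = 1; 1 != 41 -> empty
(174,119): row=0b10101110, col=0b1110111, row AND col = 0b100110 = 38; 38 != 119 -> empty
(233,195): row=0b11101001, col=0b11000011, row AND col = 0b11000001 = 193; 193 != 195 -> empty
(91,55): row=0b1011011, col=0b110111, row AND col = 0b10011 = 19; 19 != 55 -> empty
(239,243): col outside [0, 239] -> not filled
(77,24): row=0b1001101, col=0b11000, row AND col = 0b1000 = 8; 8 != 24 -> empty
(96,78): row=0b1100000, col=0b1001110, row AND col = 0b1000000 = 64; 64 != 78 -> empty
(114,115): col outside [0, 114] -> not filled
(34,13): row=0b100010, col=0b1101, row AND col = 0b0 = 0; 0 != 13 -> empty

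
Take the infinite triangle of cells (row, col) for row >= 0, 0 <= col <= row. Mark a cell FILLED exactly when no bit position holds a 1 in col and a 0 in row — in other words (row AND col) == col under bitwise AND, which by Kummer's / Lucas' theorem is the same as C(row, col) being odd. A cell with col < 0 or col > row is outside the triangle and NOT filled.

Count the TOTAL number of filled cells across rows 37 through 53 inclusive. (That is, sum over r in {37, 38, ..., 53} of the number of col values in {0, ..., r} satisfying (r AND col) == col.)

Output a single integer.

Answer: 200

Derivation:
r37=100101 pc3: +8 =8
r38=100110 pc3: +8 =16
r39=100111 pc4: +16 =32
r40=101000 pc2: +4 =36
r41=101001 pc3: +8 =44
r42=101010 pc3: +8 =52
r43=101011 pc4: +16 =68
r44=101100 pc3: +8 =76
r45=101101 pc4: +16 =92
r46=101110 pc4: +16 =108
r47=101111 pc5: +32 =140
r48=110000 pc2: +4 =144
r49=110001 pc3: +8 =152
r50=110010 pc3: +8 =160
r51=110011 pc4: +16 =176
r52=110100 pc3: +8 =184
r53=110101 pc4: +16 =200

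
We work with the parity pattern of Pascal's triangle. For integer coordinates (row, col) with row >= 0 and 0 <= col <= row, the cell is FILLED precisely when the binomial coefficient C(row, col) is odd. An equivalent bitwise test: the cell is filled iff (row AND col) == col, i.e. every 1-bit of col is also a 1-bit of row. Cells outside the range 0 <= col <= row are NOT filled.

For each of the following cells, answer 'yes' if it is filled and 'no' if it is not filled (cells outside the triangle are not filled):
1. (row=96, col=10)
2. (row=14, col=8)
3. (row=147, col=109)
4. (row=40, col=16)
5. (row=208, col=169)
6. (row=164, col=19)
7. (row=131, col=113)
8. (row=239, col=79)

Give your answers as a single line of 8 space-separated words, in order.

Answer: no yes no no no no no yes

Derivation:
(96,10): row=0b1100000, col=0b1010, row AND col = 0b0 = 0; 0 != 10 -> empty
(14,8): row=0b1110, col=0b1000, row AND col = 0b1000 = 8; 8 == 8 -> filled
(147,109): row=0b10010011, col=0b1101101, row AND col = 0b1 = 1; 1 != 109 -> empty
(40,16): row=0b101000, col=0b10000, row AND col = 0b0 = 0; 0 != 16 -> empty
(208,169): row=0b11010000, col=0b10101001, row AND col = 0b10000000 = 128; 128 != 169 -> empty
(164,19): row=0b10100100, col=0b10011, row AND col = 0b0 = 0; 0 != 19 -> empty
(131,113): row=0b10000011, col=0b1110001, row AND col = 0b1 = 1; 1 != 113 -> empty
(239,79): row=0b11101111, col=0b1001111, row AND col = 0b1001111 = 79; 79 == 79 -> filled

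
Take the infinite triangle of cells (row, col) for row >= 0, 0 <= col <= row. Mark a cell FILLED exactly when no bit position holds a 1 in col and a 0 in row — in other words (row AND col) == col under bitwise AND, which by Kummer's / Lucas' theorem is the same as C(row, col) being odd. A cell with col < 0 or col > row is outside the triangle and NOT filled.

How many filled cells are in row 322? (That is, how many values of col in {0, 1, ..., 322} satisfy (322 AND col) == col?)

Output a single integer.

322 in binary = 101000010
popcount(322) = number of 1-bits in 101000010 = 3
A col c satisfies (322 AND c) == c iff every set bit of c is also set in 322; each of the 3 set bits of 322 can independently be on or off in c.
count = 2^3 = 8

Answer: 8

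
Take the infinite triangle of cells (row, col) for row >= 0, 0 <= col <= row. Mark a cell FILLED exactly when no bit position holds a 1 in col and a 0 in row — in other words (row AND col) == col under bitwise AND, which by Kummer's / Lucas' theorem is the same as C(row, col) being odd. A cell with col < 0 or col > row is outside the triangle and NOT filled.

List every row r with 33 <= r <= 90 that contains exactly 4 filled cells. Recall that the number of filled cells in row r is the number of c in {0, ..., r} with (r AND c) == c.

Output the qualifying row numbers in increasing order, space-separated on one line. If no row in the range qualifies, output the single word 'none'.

Row r has 2^popcount(r) filled cells, so we need popcount(r) = log2(4) = 2.
Scan r = 33..90 and keep those with exactly 2 one-bits:
r=33=100001 popcount=2 -> KEEP
r=34=100010 popcount=2 -> KEEP
r=35=100011 popcount=3 -> skip
r=36=100100 popcount=2 -> KEEP
r=37=100101 popcount=3 -> skip
r=38=100110 popcount=3 -> skip
r=39=100111 popcount=4 -> skip
r=40=101000 popcount=2 -> KEEP
r=41=101001 popcount=3 -> skip
r=42=101010 popcount=3 -> skip
r=43=101011 popcount=4 -> skip
r=44=101100 popcount=3 -> skip
r=45=101101 popcount=4 -> skip
r=46=101110 popcount=4 -> skip
r=47=101111 popcount=5 -> skip
r=48=110000 popcount=2 -> KEEP
r=49=110001 popcount=3 -> skip
r=50=110010 popcount=3 -> skip
r=51=110011 popcount=4 -> skip
r=52=110100 popcount=3 -> skip
r=53=110101 popcount=4 -> skip
r=54=110110 popcount=4 -> skip
r=55=110111 popcount=5 -> skip
r=56=111000 popcount=3 -> skip
r=57=111001 popcount=4 -> skip
r=58=111010 popcount=4 -> skip
r=59=111011 popcount=5 -> skip
r=60=111100 popcount=4 -> skip
r=61=111101 popcount=5 -> skip
r=62=111110 popcount=5 -> skip
r=63=111111 popcount=6 -> skip
r=64=1000000 popcount=1 -> skip
r=65=1000001 popcount=2 -> KEEP
r=66=1000010 popcount=2 -> KEEP
r=67=1000011 popcount=3 -> skip
r=68=1000100 popcount=2 -> KEEP
r=69=1000101 popcount=3 -> skip
r=70=1000110 popcount=3 -> skip
r=71=1000111 popcount=4 -> skip
r=72=1001000 popcount=2 -> KEEP
r=73=1001001 popcount=3 -> skip
r=74=1001010 popcount=3 -> skip
r=75=1001011 popcount=4 -> skip
r=76=1001100 popcount=3 -> skip
r=77=1001101 popcount=4 -> skip
r=78=1001110 popcount=4 -> skip
r=79=1001111 popcount=5 -> skip
r=80=1010000 popcount=2 -> KEEP
r=81=1010001 popcount=3 -> skip
r=82=1010010 popcount=3 -> skip
r=83=1010011 popcount=4 -> skip
r=84=1010100 popcount=3 -> skip
r=85=1010101 popcount=4 -> skip
r=86=1010110 popcount=4 -> skip
r=87=1010111 popcount=5 -> skip
r=88=1011000 popcount=3 -> skip
r=89=1011001 popcount=4 -> skip
r=90=1011010 popcount=4 -> skip
Kept rows: 33 34 36 40 48 65 66 68 72 80

Answer: 33 34 36 40 48 65 66 68 72 80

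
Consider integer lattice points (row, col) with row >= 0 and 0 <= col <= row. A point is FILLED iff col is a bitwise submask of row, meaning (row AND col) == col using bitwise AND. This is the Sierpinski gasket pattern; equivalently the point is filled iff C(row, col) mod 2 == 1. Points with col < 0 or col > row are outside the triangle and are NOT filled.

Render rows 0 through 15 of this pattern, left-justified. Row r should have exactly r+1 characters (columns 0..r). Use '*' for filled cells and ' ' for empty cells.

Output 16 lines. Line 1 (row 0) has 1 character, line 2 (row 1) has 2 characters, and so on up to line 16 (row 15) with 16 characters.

r0=0: *
r1=1: **
r2=10: * *
r3=11: ****
r4=100: *   *
r5=101: **  **
r6=110: * * * *
r7=111: ********
r8=1000: *       *
r9=1001: **      **
r10=1010: * *     * *
r11=1011: ****    ****
r12=1100: *   *   *   *
r13=1101: **  **  **  **
r14=1110: * * * * * * * *
r15=1111: ****************

Answer: *
**
* *
****
*   *
**  **
* * * *
********
*       *
**      **
* *     * *
****    ****
*   *   *   *
**  **  **  **
* * * * * * * *
****************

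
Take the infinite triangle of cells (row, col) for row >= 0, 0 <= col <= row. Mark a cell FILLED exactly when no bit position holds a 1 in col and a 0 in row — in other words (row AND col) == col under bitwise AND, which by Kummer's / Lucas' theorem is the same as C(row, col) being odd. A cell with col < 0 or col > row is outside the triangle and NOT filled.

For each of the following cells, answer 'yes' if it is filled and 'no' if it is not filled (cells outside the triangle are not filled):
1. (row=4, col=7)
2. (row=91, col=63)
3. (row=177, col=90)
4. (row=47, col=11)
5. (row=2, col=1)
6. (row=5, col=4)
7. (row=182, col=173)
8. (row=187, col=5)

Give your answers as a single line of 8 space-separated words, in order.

Answer: no no no yes no yes no no

Derivation:
(4,7): col outside [0, 4] -> not filled
(91,63): row=0b1011011, col=0b111111, row AND col = 0b11011 = 27; 27 != 63 -> empty
(177,90): row=0b10110001, col=0b1011010, row AND col = 0b10000 = 16; 16 != 90 -> empty
(47,11): row=0b101111, col=0b1011, row AND col = 0b1011 = 11; 11 == 11 -> filled
(2,1): row=0b10, col=0b1, row AND col = 0b0 = 0; 0 != 1 -> empty
(5,4): row=0b101, col=0b100, row AND col = 0b100 = 4; 4 == 4 -> filled
(182,173): row=0b10110110, col=0b10101101, row AND col = 0b10100100 = 164; 164 != 173 -> empty
(187,5): row=0b10111011, col=0b101, row AND col = 0b1 = 1; 1 != 5 -> empty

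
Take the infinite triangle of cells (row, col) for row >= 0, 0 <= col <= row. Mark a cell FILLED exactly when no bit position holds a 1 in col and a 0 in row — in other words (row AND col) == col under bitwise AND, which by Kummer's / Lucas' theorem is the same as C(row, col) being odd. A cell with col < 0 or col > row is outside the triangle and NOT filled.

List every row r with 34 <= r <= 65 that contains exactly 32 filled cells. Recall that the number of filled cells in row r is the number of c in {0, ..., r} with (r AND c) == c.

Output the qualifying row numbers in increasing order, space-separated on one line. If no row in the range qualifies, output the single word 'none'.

Row r has 2^popcount(r) filled cells, so we need popcount(r) = log2(32) = 5.
Scan r = 34..65 and keep those with exactly 5 one-bits:
r=34=100010 popcount=2 -> skip
r=35=100011 popcount=3 -> skip
r=36=100100 popcount=2 -> skip
r=37=100101 popcount=3 -> skip
r=38=100110 popcount=3 -> skip
r=39=100111 popcount=4 -> skip
r=40=101000 popcount=2 -> skip
r=41=101001 popcount=3 -> skip
r=42=101010 popcount=3 -> skip
r=43=101011 popcount=4 -> skip
r=44=101100 popcount=3 -> skip
r=45=101101 popcount=4 -> skip
r=46=101110 popcount=4 -> skip
r=47=101111 popcount=5 -> KEEP
r=48=110000 popcount=2 -> skip
r=49=110001 popcount=3 -> skip
r=50=110010 popcount=3 -> skip
r=51=110011 popcount=4 -> skip
r=52=110100 popcount=3 -> skip
r=53=110101 popcount=4 -> skip
r=54=110110 popcount=4 -> skip
r=55=110111 popcount=5 -> KEEP
r=56=111000 popcount=3 -> skip
r=57=111001 popcount=4 -> skip
r=58=111010 popcount=4 -> skip
r=59=111011 popcount=5 -> KEEP
r=60=111100 popcount=4 -> skip
r=61=111101 popcount=5 -> KEEP
r=62=111110 popcount=5 -> KEEP
r=63=111111 popcount=6 -> skip
r=64=1000000 popcount=1 -> skip
r=65=1000001 popcount=2 -> skip
Kept rows: 47 55 59 61 62

Answer: 47 55 59 61 62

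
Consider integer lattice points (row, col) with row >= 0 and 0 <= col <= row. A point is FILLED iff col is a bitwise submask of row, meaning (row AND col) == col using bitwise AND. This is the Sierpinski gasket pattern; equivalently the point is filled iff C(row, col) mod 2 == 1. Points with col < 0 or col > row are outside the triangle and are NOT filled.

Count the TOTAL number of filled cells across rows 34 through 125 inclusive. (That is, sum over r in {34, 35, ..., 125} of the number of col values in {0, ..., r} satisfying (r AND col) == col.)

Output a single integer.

r34=100010 pc2: +4 =4
r35=100011 pc3: +8 =12
r36=100100 pc2: +4 =16
r37=100101 pc3: +8 =24
r38=100110 pc3: +8 =32
r39=100111 pc4: +16 =48
r40=101000 pc2: +4 =52
r41=101001 pc3: +8 =60
r42=101010 pc3: +8 =68
r43=101011 pc4: +16 =84
r44=101100 pc3: +8 =92
r45=101101 pc4: +16 =108
r46=101110 pc4: +16 =124
r47=101111 pc5: +32 =156
r48=110000 pc2: +4 =160
r49=110001 pc3: +8 =168
r50=110010 pc3: +8 =176
r51=110011 pc4: +16 =192
r52=110100 pc3: +8 =200
r53=110101 pc4: +16 =216
r54=110110 pc4: +16 =232
r55=110111 pc5: +32 =264
r56=111000 pc3: +8 =272
r57=111001 pc4: +16 =288
r58=111010 pc4: +16 =304
r59=111011 pc5: +32 =336
r60=111100 pc4: +16 =352
r61=111101 pc5: +32 =384
r62=111110 pc5: +32 =416
r63=111111 pc6: +64 =480
r64=1000000 pc1: +2 =482
r65=1000001 pc2: +4 =486
r66=1000010 pc2: +4 =490
r67=1000011 pc3: +8 =498
r68=1000100 pc2: +4 =502
r69=1000101 pc3: +8 =510
r70=1000110 pc3: +8 =518
r71=1000111 pc4: +16 =534
r72=1001000 pc2: +4 =538
r73=1001001 pc3: +8 =546
r74=1001010 pc3: +8 =554
r75=1001011 pc4: +16 =570
r76=1001100 pc3: +8 =578
r77=1001101 pc4: +16 =594
r78=1001110 pc4: +16 =610
r79=1001111 pc5: +32 =642
r80=1010000 pc2: +4 =646
r81=1010001 pc3: +8 =654
r82=1010010 pc3: +8 =662
r83=1010011 pc4: +16 =678
r84=1010100 pc3: +8 =686
r85=1010101 pc4: +16 =702
r86=1010110 pc4: +16 =718
r87=1010111 pc5: +32 =750
r88=1011000 pc3: +8 =758
r89=1011001 pc4: +16 =774
r90=1011010 pc4: +16 =790
r91=1011011 pc5: +32 =822
r92=1011100 pc4: +16 =838
r93=1011101 pc5: +32 =870
r94=1011110 pc5: +32 =902
r95=1011111 pc6: +64 =966
r96=1100000 pc2: +4 =970
r97=1100001 pc3: +8 =978
r98=1100010 pc3: +8 =986
r99=1100011 pc4: +16 =1002
r100=1100100 pc3: +8 =1010
r101=1100101 pc4: +16 =1026
r102=1100110 pc4: +16 =1042
r103=1100111 pc5: +32 =1074
r104=1101000 pc3: +8 =1082
r105=1101001 pc4: +16 =1098
r106=1101010 pc4: +16 =1114
r107=1101011 pc5: +32 =1146
r108=1101100 pc4: +16 =1162
r109=1101101 pc5: +32 =1194
r110=1101110 pc5: +32 =1226
r111=1101111 pc6: +64 =1290
r112=1110000 pc3: +8 =1298
r113=1110001 pc4: +16 =1314
r114=1110010 pc4: +16 =1330
r115=1110011 pc5: +32 =1362
r116=1110100 pc4: +16 =1378
r117=1110101 pc5: +32 =1410
r118=1110110 pc5: +32 =1442
r119=1110111 pc6: +64 =1506
r120=1111000 pc4: +16 =1522
r121=1111001 pc5: +32 =1554
r122=1111010 pc5: +32 =1586
r123=1111011 pc6: +64 =1650
r124=1111100 pc5: +32 =1682
r125=1111101 pc6: +64 =1746

Answer: 1746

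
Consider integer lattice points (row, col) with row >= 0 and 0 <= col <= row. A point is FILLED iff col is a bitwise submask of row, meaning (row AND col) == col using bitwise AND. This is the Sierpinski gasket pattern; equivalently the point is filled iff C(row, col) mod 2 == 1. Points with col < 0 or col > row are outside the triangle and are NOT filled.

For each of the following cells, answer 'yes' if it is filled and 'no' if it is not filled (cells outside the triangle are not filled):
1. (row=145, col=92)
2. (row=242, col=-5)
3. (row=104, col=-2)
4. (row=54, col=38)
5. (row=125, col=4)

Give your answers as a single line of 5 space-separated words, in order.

Answer: no no no yes yes

Derivation:
(145,92): row=0b10010001, col=0b1011100, row AND col = 0b10000 = 16; 16 != 92 -> empty
(242,-5): col outside [0, 242] -> not filled
(104,-2): col outside [0, 104] -> not filled
(54,38): row=0b110110, col=0b100110, row AND col = 0b100110 = 38; 38 == 38 -> filled
(125,4): row=0b1111101, col=0b100, row AND col = 0b100 = 4; 4 == 4 -> filled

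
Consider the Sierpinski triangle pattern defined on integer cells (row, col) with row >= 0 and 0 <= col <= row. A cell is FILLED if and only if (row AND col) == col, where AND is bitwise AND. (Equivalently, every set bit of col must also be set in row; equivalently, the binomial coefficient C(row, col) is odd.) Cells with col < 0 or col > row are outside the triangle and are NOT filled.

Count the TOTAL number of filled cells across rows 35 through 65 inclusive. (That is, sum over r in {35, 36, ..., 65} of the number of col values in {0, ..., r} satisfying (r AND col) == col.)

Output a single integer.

Answer: 482

Derivation:
r35=100011 pc3: +8 =8
r36=100100 pc2: +4 =12
r37=100101 pc3: +8 =20
r38=100110 pc3: +8 =28
r39=100111 pc4: +16 =44
r40=101000 pc2: +4 =48
r41=101001 pc3: +8 =56
r42=101010 pc3: +8 =64
r43=101011 pc4: +16 =80
r44=101100 pc3: +8 =88
r45=101101 pc4: +16 =104
r46=101110 pc4: +16 =120
r47=101111 pc5: +32 =152
r48=110000 pc2: +4 =156
r49=110001 pc3: +8 =164
r50=110010 pc3: +8 =172
r51=110011 pc4: +16 =188
r52=110100 pc3: +8 =196
r53=110101 pc4: +16 =212
r54=110110 pc4: +16 =228
r55=110111 pc5: +32 =260
r56=111000 pc3: +8 =268
r57=111001 pc4: +16 =284
r58=111010 pc4: +16 =300
r59=111011 pc5: +32 =332
r60=111100 pc4: +16 =348
r61=111101 pc5: +32 =380
r62=111110 pc5: +32 =412
r63=111111 pc6: +64 =476
r64=1000000 pc1: +2 =478
r65=1000001 pc2: +4 =482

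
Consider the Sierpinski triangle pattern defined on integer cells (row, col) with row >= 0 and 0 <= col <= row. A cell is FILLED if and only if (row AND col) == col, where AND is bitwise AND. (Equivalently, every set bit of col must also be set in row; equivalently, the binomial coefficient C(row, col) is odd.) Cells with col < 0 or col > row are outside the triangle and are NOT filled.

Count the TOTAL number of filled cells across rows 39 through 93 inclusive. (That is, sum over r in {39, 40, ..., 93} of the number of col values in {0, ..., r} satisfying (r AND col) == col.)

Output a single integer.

r39=100111 pc4: +16 =16
r40=101000 pc2: +4 =20
r41=101001 pc3: +8 =28
r42=101010 pc3: +8 =36
r43=101011 pc4: +16 =52
r44=101100 pc3: +8 =60
r45=101101 pc4: +16 =76
r46=101110 pc4: +16 =92
r47=101111 pc5: +32 =124
r48=110000 pc2: +4 =128
r49=110001 pc3: +8 =136
r50=110010 pc3: +8 =144
r51=110011 pc4: +16 =160
r52=110100 pc3: +8 =168
r53=110101 pc4: +16 =184
r54=110110 pc4: +16 =200
r55=110111 pc5: +32 =232
r56=111000 pc3: +8 =240
r57=111001 pc4: +16 =256
r58=111010 pc4: +16 =272
r59=111011 pc5: +32 =304
r60=111100 pc4: +16 =320
r61=111101 pc5: +32 =352
r62=111110 pc5: +32 =384
r63=111111 pc6: +64 =448
r64=1000000 pc1: +2 =450
r65=1000001 pc2: +4 =454
r66=1000010 pc2: +4 =458
r67=1000011 pc3: +8 =466
r68=1000100 pc2: +4 =470
r69=1000101 pc3: +8 =478
r70=1000110 pc3: +8 =486
r71=1000111 pc4: +16 =502
r72=1001000 pc2: +4 =506
r73=1001001 pc3: +8 =514
r74=1001010 pc3: +8 =522
r75=1001011 pc4: +16 =538
r76=1001100 pc3: +8 =546
r77=1001101 pc4: +16 =562
r78=1001110 pc4: +16 =578
r79=1001111 pc5: +32 =610
r80=1010000 pc2: +4 =614
r81=1010001 pc3: +8 =622
r82=1010010 pc3: +8 =630
r83=1010011 pc4: +16 =646
r84=1010100 pc3: +8 =654
r85=1010101 pc4: +16 =670
r86=1010110 pc4: +16 =686
r87=1010111 pc5: +32 =718
r88=1011000 pc3: +8 =726
r89=1011001 pc4: +16 =742
r90=1011010 pc4: +16 =758
r91=1011011 pc5: +32 =790
r92=1011100 pc4: +16 =806
r93=1011101 pc5: +32 =838

Answer: 838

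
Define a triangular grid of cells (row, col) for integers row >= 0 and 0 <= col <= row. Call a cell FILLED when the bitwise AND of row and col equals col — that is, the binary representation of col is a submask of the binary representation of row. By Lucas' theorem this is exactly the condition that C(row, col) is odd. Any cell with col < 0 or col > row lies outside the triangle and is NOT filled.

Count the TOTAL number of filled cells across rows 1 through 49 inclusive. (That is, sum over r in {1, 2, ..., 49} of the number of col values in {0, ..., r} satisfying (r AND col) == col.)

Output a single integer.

Answer: 416

Derivation:
r1=1 pc1: +2 =2
r2=10 pc1: +2 =4
r3=11 pc2: +4 =8
r4=100 pc1: +2 =10
r5=101 pc2: +4 =14
r6=110 pc2: +4 =18
r7=111 pc3: +8 =26
r8=1000 pc1: +2 =28
r9=1001 pc2: +4 =32
r10=1010 pc2: +4 =36
r11=1011 pc3: +8 =44
r12=1100 pc2: +4 =48
r13=1101 pc3: +8 =56
r14=1110 pc3: +8 =64
r15=1111 pc4: +16 =80
r16=10000 pc1: +2 =82
r17=10001 pc2: +4 =86
r18=10010 pc2: +4 =90
r19=10011 pc3: +8 =98
r20=10100 pc2: +4 =102
r21=10101 pc3: +8 =110
r22=10110 pc3: +8 =118
r23=10111 pc4: +16 =134
r24=11000 pc2: +4 =138
r25=11001 pc3: +8 =146
r26=11010 pc3: +8 =154
r27=11011 pc4: +16 =170
r28=11100 pc3: +8 =178
r29=11101 pc4: +16 =194
r30=11110 pc4: +16 =210
r31=11111 pc5: +32 =242
r32=100000 pc1: +2 =244
r33=100001 pc2: +4 =248
r34=100010 pc2: +4 =252
r35=100011 pc3: +8 =260
r36=100100 pc2: +4 =264
r37=100101 pc3: +8 =272
r38=100110 pc3: +8 =280
r39=100111 pc4: +16 =296
r40=101000 pc2: +4 =300
r41=101001 pc3: +8 =308
r42=101010 pc3: +8 =316
r43=101011 pc4: +16 =332
r44=101100 pc3: +8 =340
r45=101101 pc4: +16 =356
r46=101110 pc4: +16 =372
r47=101111 pc5: +32 =404
r48=110000 pc2: +4 =408
r49=110001 pc3: +8 =416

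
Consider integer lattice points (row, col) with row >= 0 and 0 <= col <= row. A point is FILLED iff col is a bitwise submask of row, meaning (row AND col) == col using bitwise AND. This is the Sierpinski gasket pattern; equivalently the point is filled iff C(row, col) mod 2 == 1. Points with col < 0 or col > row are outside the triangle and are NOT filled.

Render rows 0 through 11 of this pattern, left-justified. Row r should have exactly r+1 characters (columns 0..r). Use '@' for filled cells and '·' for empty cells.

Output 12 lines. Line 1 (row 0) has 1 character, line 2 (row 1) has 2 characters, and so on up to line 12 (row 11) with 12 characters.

r0=0: @
r1=1: @@
r2=10: @·@
r3=11: @@@@
r4=100: @···@
r5=101: @@··@@
r6=110: @·@·@·@
r7=111: @@@@@@@@
r8=1000: @·······@
r9=1001: @@······@@
r10=1010: @·@·····@·@
r11=1011: @@@@····@@@@

Answer: @
@@
@·@
@@@@
@···@
@@··@@
@·@·@·@
@@@@@@@@
@·······@
@@······@@
@·@·····@·@
@@@@····@@@@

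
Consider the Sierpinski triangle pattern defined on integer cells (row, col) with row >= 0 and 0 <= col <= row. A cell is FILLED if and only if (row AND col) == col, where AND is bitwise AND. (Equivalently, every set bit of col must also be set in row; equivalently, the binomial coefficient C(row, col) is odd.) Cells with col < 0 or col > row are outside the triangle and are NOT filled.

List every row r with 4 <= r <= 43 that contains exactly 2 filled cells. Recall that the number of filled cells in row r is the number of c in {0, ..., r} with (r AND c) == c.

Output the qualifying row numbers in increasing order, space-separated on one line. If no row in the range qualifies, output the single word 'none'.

Row r has 2^popcount(r) filled cells, so we need popcount(r) = log2(2) = 1.
Scan r = 4..43 and keep those with exactly 1 one-bits:
r=4=100 popcount=1 -> KEEP
r=5=101 popcount=2 -> skip
r=6=110 popcount=2 -> skip
r=7=111 popcount=3 -> skip
r=8=1000 popcount=1 -> KEEP
r=9=1001 popcount=2 -> skip
r=10=1010 popcount=2 -> skip
r=11=1011 popcount=3 -> skip
r=12=1100 popcount=2 -> skip
r=13=1101 popcount=3 -> skip
r=14=1110 popcount=3 -> skip
r=15=1111 popcount=4 -> skip
r=16=10000 popcount=1 -> KEEP
r=17=10001 popcount=2 -> skip
r=18=10010 popcount=2 -> skip
r=19=10011 popcount=3 -> skip
r=20=10100 popcount=2 -> skip
r=21=10101 popcount=3 -> skip
r=22=10110 popcount=3 -> skip
r=23=10111 popcount=4 -> skip
r=24=11000 popcount=2 -> skip
r=25=11001 popcount=3 -> skip
r=26=11010 popcount=3 -> skip
r=27=11011 popcount=4 -> skip
r=28=11100 popcount=3 -> skip
r=29=11101 popcount=4 -> skip
r=30=11110 popcount=4 -> skip
r=31=11111 popcount=5 -> skip
r=32=100000 popcount=1 -> KEEP
r=33=100001 popcount=2 -> skip
r=34=100010 popcount=2 -> skip
r=35=100011 popcount=3 -> skip
r=36=100100 popcount=2 -> skip
r=37=100101 popcount=3 -> skip
r=38=100110 popcount=3 -> skip
r=39=100111 popcount=4 -> skip
r=40=101000 popcount=2 -> skip
r=41=101001 popcount=3 -> skip
r=42=101010 popcount=3 -> skip
r=43=101011 popcount=4 -> skip
Kept rows: 4 8 16 32

Answer: 4 8 16 32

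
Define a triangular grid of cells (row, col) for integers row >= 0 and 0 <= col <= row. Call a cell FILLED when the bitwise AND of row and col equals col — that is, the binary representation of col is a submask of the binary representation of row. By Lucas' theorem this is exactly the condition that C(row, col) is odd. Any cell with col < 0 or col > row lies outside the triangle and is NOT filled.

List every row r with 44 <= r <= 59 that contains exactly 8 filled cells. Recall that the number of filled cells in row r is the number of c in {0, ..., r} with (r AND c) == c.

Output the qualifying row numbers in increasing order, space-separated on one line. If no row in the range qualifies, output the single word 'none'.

Row r has 2^popcount(r) filled cells, so we need popcount(r) = log2(8) = 3.
Scan r = 44..59 and keep those with exactly 3 one-bits:
r=44=101100 popcount=3 -> KEEP
r=45=101101 popcount=4 -> skip
r=46=101110 popcount=4 -> skip
r=47=101111 popcount=5 -> skip
r=48=110000 popcount=2 -> skip
r=49=110001 popcount=3 -> KEEP
r=50=110010 popcount=3 -> KEEP
r=51=110011 popcount=4 -> skip
r=52=110100 popcount=3 -> KEEP
r=53=110101 popcount=4 -> skip
r=54=110110 popcount=4 -> skip
r=55=110111 popcount=5 -> skip
r=56=111000 popcount=3 -> KEEP
r=57=111001 popcount=4 -> skip
r=58=111010 popcount=4 -> skip
r=59=111011 popcount=5 -> skip
Kept rows: 44 49 50 52 56

Answer: 44 49 50 52 56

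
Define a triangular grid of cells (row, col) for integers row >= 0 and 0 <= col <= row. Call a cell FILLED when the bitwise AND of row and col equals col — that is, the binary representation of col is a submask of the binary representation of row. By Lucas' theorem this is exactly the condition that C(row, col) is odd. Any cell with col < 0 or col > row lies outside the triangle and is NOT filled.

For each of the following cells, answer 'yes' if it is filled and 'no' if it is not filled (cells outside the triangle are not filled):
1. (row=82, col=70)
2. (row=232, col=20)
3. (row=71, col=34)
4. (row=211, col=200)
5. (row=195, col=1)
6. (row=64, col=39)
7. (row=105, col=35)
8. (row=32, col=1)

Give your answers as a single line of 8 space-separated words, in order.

(82,70): row=0b1010010, col=0b1000110, row AND col = 0b1000010 = 66; 66 != 70 -> empty
(232,20): row=0b11101000, col=0b10100, row AND col = 0b0 = 0; 0 != 20 -> empty
(71,34): row=0b1000111, col=0b100010, row AND col = 0b10 = 2; 2 != 34 -> empty
(211,200): row=0b11010011, col=0b11001000, row AND col = 0b11000000 = 192; 192 != 200 -> empty
(195,1): row=0b11000011, col=0b1, row AND col = 0b1 = 1; 1 == 1 -> filled
(64,39): row=0b1000000, col=0b100111, row AND col = 0b0 = 0; 0 != 39 -> empty
(105,35): row=0b1101001, col=0b100011, row AND col = 0b100001 = 33; 33 != 35 -> empty
(32,1): row=0b100000, col=0b1, row AND col = 0b0 = 0; 0 != 1 -> empty

Answer: no no no no yes no no no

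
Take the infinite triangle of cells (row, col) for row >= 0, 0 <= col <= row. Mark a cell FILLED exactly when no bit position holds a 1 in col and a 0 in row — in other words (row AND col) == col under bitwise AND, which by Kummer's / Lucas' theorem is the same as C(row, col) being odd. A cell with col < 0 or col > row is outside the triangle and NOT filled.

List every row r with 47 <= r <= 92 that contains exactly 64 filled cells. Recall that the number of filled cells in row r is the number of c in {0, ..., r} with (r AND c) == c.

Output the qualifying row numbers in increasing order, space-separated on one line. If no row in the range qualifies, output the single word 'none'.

Answer: 63

Derivation:
Row r has 2^popcount(r) filled cells, so we need popcount(r) = log2(64) = 6.
Scan r = 47..92 and keep those with exactly 6 one-bits:
r=47=101111 popcount=5 -> skip
r=48=110000 popcount=2 -> skip
r=49=110001 popcount=3 -> skip
r=50=110010 popcount=3 -> skip
r=51=110011 popcount=4 -> skip
r=52=110100 popcount=3 -> skip
r=53=110101 popcount=4 -> skip
r=54=110110 popcount=4 -> skip
r=55=110111 popcount=5 -> skip
r=56=111000 popcount=3 -> skip
r=57=111001 popcount=4 -> skip
r=58=111010 popcount=4 -> skip
r=59=111011 popcount=5 -> skip
r=60=111100 popcount=4 -> skip
r=61=111101 popcount=5 -> skip
r=62=111110 popcount=5 -> skip
r=63=111111 popcount=6 -> KEEP
r=64=1000000 popcount=1 -> skip
r=65=1000001 popcount=2 -> skip
r=66=1000010 popcount=2 -> skip
r=67=1000011 popcount=3 -> skip
r=68=1000100 popcount=2 -> skip
r=69=1000101 popcount=3 -> skip
r=70=1000110 popcount=3 -> skip
r=71=1000111 popcount=4 -> skip
r=72=1001000 popcount=2 -> skip
r=73=1001001 popcount=3 -> skip
r=74=1001010 popcount=3 -> skip
r=75=1001011 popcount=4 -> skip
r=76=1001100 popcount=3 -> skip
r=77=1001101 popcount=4 -> skip
r=78=1001110 popcount=4 -> skip
r=79=1001111 popcount=5 -> skip
r=80=1010000 popcount=2 -> skip
r=81=1010001 popcount=3 -> skip
r=82=1010010 popcount=3 -> skip
r=83=1010011 popcount=4 -> skip
r=84=1010100 popcount=3 -> skip
r=85=1010101 popcount=4 -> skip
r=86=1010110 popcount=4 -> skip
r=87=1010111 popcount=5 -> skip
r=88=1011000 popcount=3 -> skip
r=89=1011001 popcount=4 -> skip
r=90=1011010 popcount=4 -> skip
r=91=1011011 popcount=5 -> skip
r=92=1011100 popcount=4 -> skip
Kept rows: 63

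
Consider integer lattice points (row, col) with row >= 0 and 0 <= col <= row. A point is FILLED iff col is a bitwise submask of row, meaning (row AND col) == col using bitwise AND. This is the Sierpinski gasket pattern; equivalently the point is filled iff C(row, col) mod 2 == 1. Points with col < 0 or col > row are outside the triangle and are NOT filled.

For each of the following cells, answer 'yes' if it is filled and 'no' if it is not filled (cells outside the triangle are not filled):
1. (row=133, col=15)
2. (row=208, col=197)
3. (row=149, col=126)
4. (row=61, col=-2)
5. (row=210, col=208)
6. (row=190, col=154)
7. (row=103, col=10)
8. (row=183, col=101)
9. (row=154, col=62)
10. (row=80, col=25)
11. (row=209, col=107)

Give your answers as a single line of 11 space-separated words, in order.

Answer: no no no no yes yes no no no no no

Derivation:
(133,15): row=0b10000101, col=0b1111, row AND col = 0b101 = 5; 5 != 15 -> empty
(208,197): row=0b11010000, col=0b11000101, row AND col = 0b11000000 = 192; 192 != 197 -> empty
(149,126): row=0b10010101, col=0b1111110, row AND col = 0b10100 = 20; 20 != 126 -> empty
(61,-2): col outside [0, 61] -> not filled
(210,208): row=0b11010010, col=0b11010000, row AND col = 0b11010000 = 208; 208 == 208 -> filled
(190,154): row=0b10111110, col=0b10011010, row AND col = 0b10011010 = 154; 154 == 154 -> filled
(103,10): row=0b1100111, col=0b1010, row AND col = 0b10 = 2; 2 != 10 -> empty
(183,101): row=0b10110111, col=0b1100101, row AND col = 0b100101 = 37; 37 != 101 -> empty
(154,62): row=0b10011010, col=0b111110, row AND col = 0b11010 = 26; 26 != 62 -> empty
(80,25): row=0b1010000, col=0b11001, row AND col = 0b10000 = 16; 16 != 25 -> empty
(209,107): row=0b11010001, col=0b1101011, row AND col = 0b1000001 = 65; 65 != 107 -> empty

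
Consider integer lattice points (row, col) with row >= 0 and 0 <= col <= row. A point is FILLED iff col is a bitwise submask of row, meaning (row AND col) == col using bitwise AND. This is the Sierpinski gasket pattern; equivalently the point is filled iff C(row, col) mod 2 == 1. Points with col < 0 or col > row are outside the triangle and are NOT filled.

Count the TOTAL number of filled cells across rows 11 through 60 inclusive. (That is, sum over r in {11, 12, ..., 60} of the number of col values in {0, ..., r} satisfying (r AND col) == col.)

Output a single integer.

r11=1011 pc3: +8 =8
r12=1100 pc2: +4 =12
r13=1101 pc3: +8 =20
r14=1110 pc3: +8 =28
r15=1111 pc4: +16 =44
r16=10000 pc1: +2 =46
r17=10001 pc2: +4 =50
r18=10010 pc2: +4 =54
r19=10011 pc3: +8 =62
r20=10100 pc2: +4 =66
r21=10101 pc3: +8 =74
r22=10110 pc3: +8 =82
r23=10111 pc4: +16 =98
r24=11000 pc2: +4 =102
r25=11001 pc3: +8 =110
r26=11010 pc3: +8 =118
r27=11011 pc4: +16 =134
r28=11100 pc3: +8 =142
r29=11101 pc4: +16 =158
r30=11110 pc4: +16 =174
r31=11111 pc5: +32 =206
r32=100000 pc1: +2 =208
r33=100001 pc2: +4 =212
r34=100010 pc2: +4 =216
r35=100011 pc3: +8 =224
r36=100100 pc2: +4 =228
r37=100101 pc3: +8 =236
r38=100110 pc3: +8 =244
r39=100111 pc4: +16 =260
r40=101000 pc2: +4 =264
r41=101001 pc3: +8 =272
r42=101010 pc3: +8 =280
r43=101011 pc4: +16 =296
r44=101100 pc3: +8 =304
r45=101101 pc4: +16 =320
r46=101110 pc4: +16 =336
r47=101111 pc5: +32 =368
r48=110000 pc2: +4 =372
r49=110001 pc3: +8 =380
r50=110010 pc3: +8 =388
r51=110011 pc4: +16 =404
r52=110100 pc3: +8 =412
r53=110101 pc4: +16 =428
r54=110110 pc4: +16 =444
r55=110111 pc5: +32 =476
r56=111000 pc3: +8 =484
r57=111001 pc4: +16 =500
r58=111010 pc4: +16 =516
r59=111011 pc5: +32 =548
r60=111100 pc4: +16 =564

Answer: 564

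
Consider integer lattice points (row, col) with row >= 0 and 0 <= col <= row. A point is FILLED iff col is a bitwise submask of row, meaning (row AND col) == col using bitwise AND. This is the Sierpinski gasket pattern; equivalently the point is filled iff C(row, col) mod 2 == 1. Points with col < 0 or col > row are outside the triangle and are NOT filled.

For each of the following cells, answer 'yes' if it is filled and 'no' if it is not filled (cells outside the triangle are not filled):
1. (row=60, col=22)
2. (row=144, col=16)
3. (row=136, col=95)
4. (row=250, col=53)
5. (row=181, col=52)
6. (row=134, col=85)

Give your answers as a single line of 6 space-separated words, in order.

Answer: no yes no no yes no

Derivation:
(60,22): row=0b111100, col=0b10110, row AND col = 0b10100 = 20; 20 != 22 -> empty
(144,16): row=0b10010000, col=0b10000, row AND col = 0b10000 = 16; 16 == 16 -> filled
(136,95): row=0b10001000, col=0b1011111, row AND col = 0b1000 = 8; 8 != 95 -> empty
(250,53): row=0b11111010, col=0b110101, row AND col = 0b110000 = 48; 48 != 53 -> empty
(181,52): row=0b10110101, col=0b110100, row AND col = 0b110100 = 52; 52 == 52 -> filled
(134,85): row=0b10000110, col=0b1010101, row AND col = 0b100 = 4; 4 != 85 -> empty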